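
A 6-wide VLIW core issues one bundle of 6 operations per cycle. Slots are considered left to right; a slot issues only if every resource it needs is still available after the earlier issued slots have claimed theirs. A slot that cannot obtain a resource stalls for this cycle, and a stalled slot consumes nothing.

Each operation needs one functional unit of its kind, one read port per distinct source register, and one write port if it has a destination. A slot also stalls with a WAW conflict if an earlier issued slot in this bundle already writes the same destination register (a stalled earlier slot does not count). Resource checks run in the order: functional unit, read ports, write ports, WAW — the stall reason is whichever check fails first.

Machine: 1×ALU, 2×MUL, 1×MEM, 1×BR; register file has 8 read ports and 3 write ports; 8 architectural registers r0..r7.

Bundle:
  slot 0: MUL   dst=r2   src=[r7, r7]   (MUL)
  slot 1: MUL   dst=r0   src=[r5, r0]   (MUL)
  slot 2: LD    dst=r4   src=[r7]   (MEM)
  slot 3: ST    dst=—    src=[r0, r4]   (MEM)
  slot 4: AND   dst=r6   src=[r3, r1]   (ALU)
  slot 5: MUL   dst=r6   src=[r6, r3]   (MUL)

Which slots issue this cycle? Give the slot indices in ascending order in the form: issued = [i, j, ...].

(0) want 1×MUL +1rd +1wr — yes → AL1|MU1|ME1|BR1|rd7|wr2
(1) want 1×MUL +2rd +1wr — yes → AL1|MU0|ME1|BR1|rd5|wr1
(2) want 1×MEM +1rd +1wr — yes → AL1|MU0|ME0|BR1|rd4|wr0
(3) want 1×MEM +2rd +0wr — FU → AL1|MU0|ME0|BR1|rd4|wr0
(4) want 1×ALU +2rd +1wr — WR_PORT → AL1|MU0|ME0|BR1|rd4|wr0
(5) want 1×MUL +2rd +1wr — FU → AL1|MU0|ME0|BR1|rd4|wr0

issued = [0, 1, 2]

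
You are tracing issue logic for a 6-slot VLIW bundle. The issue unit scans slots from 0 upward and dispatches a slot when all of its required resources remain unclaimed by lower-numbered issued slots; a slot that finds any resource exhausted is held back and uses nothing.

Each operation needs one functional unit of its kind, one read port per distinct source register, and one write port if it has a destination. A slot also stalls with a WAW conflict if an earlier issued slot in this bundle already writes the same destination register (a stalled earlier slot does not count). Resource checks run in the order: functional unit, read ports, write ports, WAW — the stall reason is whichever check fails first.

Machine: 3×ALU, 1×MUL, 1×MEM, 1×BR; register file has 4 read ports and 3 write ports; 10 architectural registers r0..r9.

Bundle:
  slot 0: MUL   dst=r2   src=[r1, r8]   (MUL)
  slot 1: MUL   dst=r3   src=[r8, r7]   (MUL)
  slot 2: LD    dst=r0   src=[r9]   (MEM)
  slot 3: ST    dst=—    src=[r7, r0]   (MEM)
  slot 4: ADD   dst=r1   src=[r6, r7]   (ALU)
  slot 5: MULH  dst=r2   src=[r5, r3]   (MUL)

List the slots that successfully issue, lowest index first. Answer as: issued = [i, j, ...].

[0] MUL needs rd=2 wr=1: ok; after: ALU=3 MUL=0 MEM=1 BR=1, R=2, W=2
[1] MUL needs rd=2 wr=1: FU; after: ALU=3 MUL=0 MEM=1 BR=1, R=2, W=2
[2] MEM needs rd=1 wr=1: ok; after: ALU=3 MUL=0 MEM=0 BR=1, R=1, W=1
[3] MEM needs rd=2 wr=0: FU; after: ALU=3 MUL=0 MEM=0 BR=1, R=1, W=1
[4] ALU needs rd=2 wr=1: RD_PORT; after: ALU=3 MUL=0 MEM=0 BR=1, R=1, W=1
[5] MUL needs rd=2 wr=1: FU; after: ALU=3 MUL=0 MEM=0 BR=1, R=1, W=1

issued = [0, 2]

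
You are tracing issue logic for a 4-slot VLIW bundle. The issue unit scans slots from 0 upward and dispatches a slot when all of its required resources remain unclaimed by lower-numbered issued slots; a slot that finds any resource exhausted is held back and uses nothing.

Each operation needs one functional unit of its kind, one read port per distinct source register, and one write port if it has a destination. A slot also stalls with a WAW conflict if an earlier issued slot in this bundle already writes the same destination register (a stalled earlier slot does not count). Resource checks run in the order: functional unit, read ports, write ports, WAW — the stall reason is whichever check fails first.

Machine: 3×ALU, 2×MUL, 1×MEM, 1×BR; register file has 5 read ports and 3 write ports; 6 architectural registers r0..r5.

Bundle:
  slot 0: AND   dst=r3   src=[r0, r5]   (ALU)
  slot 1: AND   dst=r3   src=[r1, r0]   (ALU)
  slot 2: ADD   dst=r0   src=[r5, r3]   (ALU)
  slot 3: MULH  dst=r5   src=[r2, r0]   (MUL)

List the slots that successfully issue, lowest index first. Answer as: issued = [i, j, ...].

slot 0 (ALU): ISSUE — free A2,Mu2,Ld1,B1 rp3 wp2
slot 1 (ALU): stall WAW — free A2,Mu2,Ld1,B1 rp3 wp2
slot 2 (ALU): ISSUE — free A1,Mu2,Ld1,B1 rp1 wp1
slot 3 (MUL): stall RD_PORT — free A1,Mu2,Ld1,B1 rp1 wp1

issued = [0, 2]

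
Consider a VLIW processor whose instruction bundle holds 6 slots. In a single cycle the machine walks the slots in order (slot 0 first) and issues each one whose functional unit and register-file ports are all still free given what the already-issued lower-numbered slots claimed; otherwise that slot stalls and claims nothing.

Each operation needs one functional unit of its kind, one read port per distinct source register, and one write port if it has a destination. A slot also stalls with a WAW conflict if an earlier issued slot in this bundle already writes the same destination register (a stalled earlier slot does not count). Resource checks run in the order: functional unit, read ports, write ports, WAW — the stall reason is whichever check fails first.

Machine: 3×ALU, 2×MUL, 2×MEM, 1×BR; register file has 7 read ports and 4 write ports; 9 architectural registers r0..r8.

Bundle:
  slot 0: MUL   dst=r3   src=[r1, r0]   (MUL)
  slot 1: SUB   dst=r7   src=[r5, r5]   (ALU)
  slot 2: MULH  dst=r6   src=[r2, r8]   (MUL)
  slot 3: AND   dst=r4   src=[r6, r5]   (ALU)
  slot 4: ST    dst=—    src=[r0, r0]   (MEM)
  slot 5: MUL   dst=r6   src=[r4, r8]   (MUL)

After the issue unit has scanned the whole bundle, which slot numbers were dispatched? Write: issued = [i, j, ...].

[0] MUL needs rd=2 wr=1: ok; after: ALU=3 MUL=1 MEM=2 BR=1, R=5, W=3
[1] ALU needs rd=1 wr=1: ok; after: ALU=2 MUL=1 MEM=2 BR=1, R=4, W=2
[2] MUL needs rd=2 wr=1: ok; after: ALU=2 MUL=0 MEM=2 BR=1, R=2, W=1
[3] ALU needs rd=2 wr=1: ok; after: ALU=1 MUL=0 MEM=2 BR=1, R=0, W=0
[4] MEM needs rd=1 wr=0: RD_PORT; after: ALU=1 MUL=0 MEM=2 BR=1, R=0, W=0
[5] MUL needs rd=2 wr=1: FU; after: ALU=1 MUL=0 MEM=2 BR=1, R=0, W=0

issued = [0, 1, 2, 3]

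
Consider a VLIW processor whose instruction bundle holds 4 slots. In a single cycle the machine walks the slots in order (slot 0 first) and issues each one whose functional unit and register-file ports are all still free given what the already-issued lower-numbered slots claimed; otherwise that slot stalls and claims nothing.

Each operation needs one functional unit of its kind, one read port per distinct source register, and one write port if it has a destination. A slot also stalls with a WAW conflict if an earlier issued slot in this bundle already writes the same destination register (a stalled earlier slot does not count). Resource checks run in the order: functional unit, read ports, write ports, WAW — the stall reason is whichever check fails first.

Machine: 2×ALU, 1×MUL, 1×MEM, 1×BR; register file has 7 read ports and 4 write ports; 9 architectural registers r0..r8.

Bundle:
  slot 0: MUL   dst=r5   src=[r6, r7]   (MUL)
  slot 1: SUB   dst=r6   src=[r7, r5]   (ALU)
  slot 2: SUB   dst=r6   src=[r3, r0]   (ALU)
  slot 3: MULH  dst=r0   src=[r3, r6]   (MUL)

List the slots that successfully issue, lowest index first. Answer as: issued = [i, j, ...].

  0. MUL→r5 ⇒ go  {2A/0Mu/1Ld/1B | 5r 3w}
  1. ALU→r6 ⇒ go  {1A/0Mu/1Ld/1B | 3r 2w}
  2. ALU→r6 ⇒ no(WAW)  {1A/0Mu/1Ld/1B | 3r 2w}
  3. MUL→r0 ⇒ no(FU)  {1A/0Mu/1Ld/1B | 3r 2w}

issued = [0, 1]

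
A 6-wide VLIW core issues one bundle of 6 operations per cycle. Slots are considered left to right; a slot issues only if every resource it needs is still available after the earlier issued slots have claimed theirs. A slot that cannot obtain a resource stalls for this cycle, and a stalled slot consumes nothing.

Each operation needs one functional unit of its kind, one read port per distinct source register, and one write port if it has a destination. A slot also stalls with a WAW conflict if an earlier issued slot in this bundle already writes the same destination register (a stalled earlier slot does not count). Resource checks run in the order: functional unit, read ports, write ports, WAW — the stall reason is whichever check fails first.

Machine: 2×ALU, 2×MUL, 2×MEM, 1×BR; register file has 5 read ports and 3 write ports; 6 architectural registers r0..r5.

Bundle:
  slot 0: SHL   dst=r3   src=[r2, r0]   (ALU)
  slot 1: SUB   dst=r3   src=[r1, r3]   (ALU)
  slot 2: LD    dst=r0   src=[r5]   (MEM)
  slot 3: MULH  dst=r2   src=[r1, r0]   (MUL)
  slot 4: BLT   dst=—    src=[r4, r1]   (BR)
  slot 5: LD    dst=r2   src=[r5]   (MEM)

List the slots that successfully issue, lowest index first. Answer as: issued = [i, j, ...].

  0. ALU→r3 ⇒ go  {1A/2Mu/2Ld/1B | 3r 2w}
  1. ALU→r3 ⇒ no(WAW)  {1A/2Mu/2Ld/1B | 3r 2w}
  2. MEM→r0 ⇒ go  {1A/2Mu/1Ld/1B | 2r 1w}
  3. MUL→r2 ⇒ go  {1A/1Mu/1Ld/1B | 0r 0w}
  4. BR ⇒ no(RD_PORT)  {1A/1Mu/1Ld/1B | 0r 0w}
  5. MEM→r2 ⇒ no(RD_PORT)  {1A/1Mu/1Ld/1B | 0r 0w}

issued = [0, 2, 3]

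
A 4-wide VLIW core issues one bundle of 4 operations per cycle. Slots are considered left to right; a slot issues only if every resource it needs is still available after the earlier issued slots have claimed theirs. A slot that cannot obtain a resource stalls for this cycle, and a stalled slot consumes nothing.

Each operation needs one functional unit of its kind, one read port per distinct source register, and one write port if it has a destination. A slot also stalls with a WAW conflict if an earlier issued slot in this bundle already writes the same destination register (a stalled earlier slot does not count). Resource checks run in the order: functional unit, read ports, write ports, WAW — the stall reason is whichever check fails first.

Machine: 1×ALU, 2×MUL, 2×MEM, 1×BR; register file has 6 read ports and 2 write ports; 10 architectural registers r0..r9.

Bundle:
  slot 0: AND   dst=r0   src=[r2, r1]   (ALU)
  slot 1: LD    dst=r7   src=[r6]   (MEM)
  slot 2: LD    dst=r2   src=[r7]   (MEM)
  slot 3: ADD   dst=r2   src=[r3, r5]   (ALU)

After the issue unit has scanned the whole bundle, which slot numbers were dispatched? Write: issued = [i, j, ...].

[0] ALU needs rd=2 wr=1: ok; after: ALU=0 MUL=2 MEM=2 BR=1, R=4, W=1
[1] MEM needs rd=1 wr=1: ok; after: ALU=0 MUL=2 MEM=1 BR=1, R=3, W=0
[2] MEM needs rd=1 wr=1: WR_PORT; after: ALU=0 MUL=2 MEM=1 BR=1, R=3, W=0
[3] ALU needs rd=2 wr=1: FU; after: ALU=0 MUL=2 MEM=1 BR=1, R=3, W=0

issued = [0, 1]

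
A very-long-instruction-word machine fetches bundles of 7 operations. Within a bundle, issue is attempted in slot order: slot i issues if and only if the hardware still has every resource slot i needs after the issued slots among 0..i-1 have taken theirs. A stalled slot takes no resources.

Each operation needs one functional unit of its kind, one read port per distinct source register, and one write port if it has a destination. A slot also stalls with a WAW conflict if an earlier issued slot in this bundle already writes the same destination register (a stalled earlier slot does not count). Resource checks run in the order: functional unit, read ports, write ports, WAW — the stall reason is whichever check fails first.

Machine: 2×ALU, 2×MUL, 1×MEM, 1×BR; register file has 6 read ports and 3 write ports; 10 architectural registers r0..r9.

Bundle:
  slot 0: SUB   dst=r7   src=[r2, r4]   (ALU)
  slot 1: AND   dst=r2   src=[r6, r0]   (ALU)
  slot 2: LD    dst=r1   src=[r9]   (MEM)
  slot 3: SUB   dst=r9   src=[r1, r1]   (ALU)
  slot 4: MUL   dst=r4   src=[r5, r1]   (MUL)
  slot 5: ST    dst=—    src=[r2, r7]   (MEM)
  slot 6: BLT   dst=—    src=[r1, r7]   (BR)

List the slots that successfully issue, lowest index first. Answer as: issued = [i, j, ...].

issued = [0, 1, 2]

[0] ALU needs rd=2 wr=1: ok; after: ALU=1 MUL=2 MEM=1 BR=1, R=4, W=2
[1] ALU needs rd=2 wr=1: ok; after: ALU=0 MUL=2 MEM=1 BR=1, R=2, W=1
[2] MEM needs rd=1 wr=1: ok; after: ALU=0 MUL=2 MEM=0 BR=1, R=1, W=0
[3] ALU needs rd=1 wr=1: FU; after: ALU=0 MUL=2 MEM=0 BR=1, R=1, W=0
[4] MUL needs rd=2 wr=1: RD_PORT; after: ALU=0 MUL=2 MEM=0 BR=1, R=1, W=0
[5] MEM needs rd=2 wr=0: FU; after: ALU=0 MUL=2 MEM=0 BR=1, R=1, W=0
[6] BR needs rd=2 wr=0: RD_PORT; after: ALU=0 MUL=2 MEM=0 BR=1, R=1, W=0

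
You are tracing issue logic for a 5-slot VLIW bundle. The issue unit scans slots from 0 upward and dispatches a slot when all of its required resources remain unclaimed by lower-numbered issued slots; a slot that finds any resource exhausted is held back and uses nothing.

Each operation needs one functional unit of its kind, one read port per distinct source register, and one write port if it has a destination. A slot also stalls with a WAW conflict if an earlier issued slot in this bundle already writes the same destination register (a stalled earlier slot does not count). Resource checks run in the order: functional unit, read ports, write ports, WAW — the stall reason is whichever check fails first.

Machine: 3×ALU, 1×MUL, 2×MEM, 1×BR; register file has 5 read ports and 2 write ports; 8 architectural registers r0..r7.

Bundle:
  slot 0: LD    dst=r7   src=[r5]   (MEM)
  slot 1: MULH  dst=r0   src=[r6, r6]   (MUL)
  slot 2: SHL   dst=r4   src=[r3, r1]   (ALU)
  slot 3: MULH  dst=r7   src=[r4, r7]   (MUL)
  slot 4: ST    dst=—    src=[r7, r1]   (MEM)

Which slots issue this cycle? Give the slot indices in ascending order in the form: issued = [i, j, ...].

issued = [0, 1, 4]

#0 MEM src=r5 dispatched  <A:3 Mu:1 Ld:1 B:1 rd:4 wr:1>
#1 MUL src=r6,r6 dispatched  <A:3 Mu:0 Ld:1 B:1 rd:3 wr:0>
#2 ALU src=r3,r1 held:WR_PORT  <A:3 Mu:0 Ld:1 B:1 rd:3 wr:0>
#3 MUL src=r4,r7 held:FU  <A:3 Mu:0 Ld:1 B:1 rd:3 wr:0>
#4 MEM src=r7,r1 dispatched  <A:3 Mu:0 Ld:0 B:1 rd:1 wr:0>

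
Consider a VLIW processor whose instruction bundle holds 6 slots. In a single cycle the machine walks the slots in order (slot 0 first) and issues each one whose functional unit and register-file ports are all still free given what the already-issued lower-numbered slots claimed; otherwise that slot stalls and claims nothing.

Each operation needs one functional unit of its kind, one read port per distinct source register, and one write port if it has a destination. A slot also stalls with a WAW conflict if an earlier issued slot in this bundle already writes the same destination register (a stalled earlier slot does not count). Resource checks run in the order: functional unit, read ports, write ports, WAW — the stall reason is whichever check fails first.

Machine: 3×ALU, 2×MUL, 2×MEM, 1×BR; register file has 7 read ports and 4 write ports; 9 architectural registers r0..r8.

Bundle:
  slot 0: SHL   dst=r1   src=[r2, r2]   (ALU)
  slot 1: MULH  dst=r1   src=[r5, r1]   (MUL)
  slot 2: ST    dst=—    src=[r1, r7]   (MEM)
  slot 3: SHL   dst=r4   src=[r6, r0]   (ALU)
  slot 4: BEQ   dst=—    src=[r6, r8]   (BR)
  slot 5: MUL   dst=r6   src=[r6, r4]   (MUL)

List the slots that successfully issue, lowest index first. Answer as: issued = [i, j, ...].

issued = [0, 2, 3, 4]

slot 0 (ALU): ISSUE — free A2,Mu2,Ld2,B1 rp6 wp3
slot 1 (MUL): stall WAW — free A2,Mu2,Ld2,B1 rp6 wp3
slot 2 (MEM): ISSUE — free A2,Mu2,Ld1,B1 rp4 wp3
slot 3 (ALU): ISSUE — free A1,Mu2,Ld1,B1 rp2 wp2
slot 4 (BR): ISSUE — free A1,Mu2,Ld1,B0 rp0 wp2
slot 5 (MUL): stall RD_PORT — free A1,Mu2,Ld1,B0 rp0 wp2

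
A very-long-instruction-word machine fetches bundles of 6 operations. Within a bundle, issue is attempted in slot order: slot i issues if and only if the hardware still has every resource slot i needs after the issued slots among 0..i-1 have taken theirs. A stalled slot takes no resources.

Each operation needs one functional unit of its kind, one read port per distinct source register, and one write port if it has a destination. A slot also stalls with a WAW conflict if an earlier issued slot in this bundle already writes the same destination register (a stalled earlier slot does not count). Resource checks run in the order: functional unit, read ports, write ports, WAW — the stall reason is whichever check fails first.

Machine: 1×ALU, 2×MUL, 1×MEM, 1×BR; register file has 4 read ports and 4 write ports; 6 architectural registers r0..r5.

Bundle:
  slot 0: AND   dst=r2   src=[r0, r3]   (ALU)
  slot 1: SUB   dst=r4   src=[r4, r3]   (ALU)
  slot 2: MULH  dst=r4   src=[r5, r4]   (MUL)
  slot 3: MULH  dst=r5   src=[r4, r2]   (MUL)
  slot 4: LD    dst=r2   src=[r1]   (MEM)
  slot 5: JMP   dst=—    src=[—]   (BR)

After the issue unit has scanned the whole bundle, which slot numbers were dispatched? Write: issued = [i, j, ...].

issued = [0, 2, 5]

(0) want 1×ALU +2rd +1wr — yes → AL0|MU2|ME1|BR1|rd2|wr3
(1) want 1×ALU +2rd +1wr — FU → AL0|MU2|ME1|BR1|rd2|wr3
(2) want 1×MUL +2rd +1wr — yes → AL0|MU1|ME1|BR1|rd0|wr2
(3) want 1×MUL +2rd +1wr — RD_PORT → AL0|MU1|ME1|BR1|rd0|wr2
(4) want 1×MEM +1rd +1wr — RD_PORT → AL0|MU1|ME1|BR1|rd0|wr2
(5) want 1×BR +0rd +0wr — yes → AL0|MU1|ME1|BR0|rd0|wr2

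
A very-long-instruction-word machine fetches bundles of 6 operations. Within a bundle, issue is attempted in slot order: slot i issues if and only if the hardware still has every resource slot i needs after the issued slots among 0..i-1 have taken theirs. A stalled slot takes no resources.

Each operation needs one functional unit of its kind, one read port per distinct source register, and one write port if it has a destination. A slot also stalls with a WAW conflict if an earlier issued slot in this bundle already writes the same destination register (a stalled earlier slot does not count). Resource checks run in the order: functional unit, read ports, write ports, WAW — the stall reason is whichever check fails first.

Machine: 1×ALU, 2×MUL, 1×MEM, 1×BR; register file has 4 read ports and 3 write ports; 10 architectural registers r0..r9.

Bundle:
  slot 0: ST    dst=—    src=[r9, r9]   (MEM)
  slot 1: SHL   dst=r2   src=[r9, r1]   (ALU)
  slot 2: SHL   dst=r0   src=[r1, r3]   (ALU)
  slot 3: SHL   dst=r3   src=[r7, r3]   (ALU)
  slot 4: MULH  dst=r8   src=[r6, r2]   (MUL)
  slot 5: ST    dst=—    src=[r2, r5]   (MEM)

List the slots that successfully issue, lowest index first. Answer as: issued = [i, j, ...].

issued = [0, 1]

  0. MEM ⇒ go  {1A/2Mu/0Ld/1B | 3r 3w}
  1. ALU→r2 ⇒ go  {0A/2Mu/0Ld/1B | 1r 2w}
  2. ALU→r0 ⇒ no(FU)  {0A/2Mu/0Ld/1B | 1r 2w}
  3. ALU→r3 ⇒ no(FU)  {0A/2Mu/0Ld/1B | 1r 2w}
  4. MUL→r8 ⇒ no(RD_PORT)  {0A/2Mu/0Ld/1B | 1r 2w}
  5. MEM ⇒ no(FU)  {0A/2Mu/0Ld/1B | 1r 2w}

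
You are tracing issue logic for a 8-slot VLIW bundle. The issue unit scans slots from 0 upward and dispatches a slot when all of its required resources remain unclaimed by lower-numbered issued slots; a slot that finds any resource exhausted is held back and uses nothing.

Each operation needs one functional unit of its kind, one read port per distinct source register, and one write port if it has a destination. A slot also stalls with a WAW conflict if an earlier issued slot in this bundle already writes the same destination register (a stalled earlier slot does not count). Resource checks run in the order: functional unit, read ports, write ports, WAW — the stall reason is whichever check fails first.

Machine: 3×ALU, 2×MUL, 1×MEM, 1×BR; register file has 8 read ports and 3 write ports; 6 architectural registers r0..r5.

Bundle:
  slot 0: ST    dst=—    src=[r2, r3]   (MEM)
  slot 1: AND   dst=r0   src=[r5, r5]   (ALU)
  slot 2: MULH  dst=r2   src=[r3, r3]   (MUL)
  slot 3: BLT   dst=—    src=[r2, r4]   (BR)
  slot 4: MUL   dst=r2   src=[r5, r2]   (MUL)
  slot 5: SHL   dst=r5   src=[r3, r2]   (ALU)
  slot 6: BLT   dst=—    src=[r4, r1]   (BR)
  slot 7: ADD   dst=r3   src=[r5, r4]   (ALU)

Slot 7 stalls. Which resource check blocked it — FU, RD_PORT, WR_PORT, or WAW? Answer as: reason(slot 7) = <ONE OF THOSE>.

reason(slot 7) = RD_PORT

(0) want 1×MEM +2rd +0wr — yes → AL3|MU2|ME0|BR1|rd6|wr3
(1) want 1×ALU +1rd +1wr — yes → AL2|MU2|ME0|BR1|rd5|wr2
(2) want 1×MUL +1rd +1wr — yes → AL2|MU1|ME0|BR1|rd4|wr1
(3) want 1×BR +2rd +0wr — yes → AL2|MU1|ME0|BR0|rd2|wr1
(4) want 1×MUL +2rd +1wr — WAW → AL2|MU1|ME0|BR0|rd2|wr1
(5) want 1×ALU +2rd +1wr — yes → AL1|MU1|ME0|BR0|rd0|wr0
(6) want 1×BR +2rd +0wr — FU → AL1|MU1|ME0|BR0|rd0|wr0
(7) want 1×ALU +2rd +1wr — RD_PORT → AL1|MU1|ME0|BR0|rd0|wr0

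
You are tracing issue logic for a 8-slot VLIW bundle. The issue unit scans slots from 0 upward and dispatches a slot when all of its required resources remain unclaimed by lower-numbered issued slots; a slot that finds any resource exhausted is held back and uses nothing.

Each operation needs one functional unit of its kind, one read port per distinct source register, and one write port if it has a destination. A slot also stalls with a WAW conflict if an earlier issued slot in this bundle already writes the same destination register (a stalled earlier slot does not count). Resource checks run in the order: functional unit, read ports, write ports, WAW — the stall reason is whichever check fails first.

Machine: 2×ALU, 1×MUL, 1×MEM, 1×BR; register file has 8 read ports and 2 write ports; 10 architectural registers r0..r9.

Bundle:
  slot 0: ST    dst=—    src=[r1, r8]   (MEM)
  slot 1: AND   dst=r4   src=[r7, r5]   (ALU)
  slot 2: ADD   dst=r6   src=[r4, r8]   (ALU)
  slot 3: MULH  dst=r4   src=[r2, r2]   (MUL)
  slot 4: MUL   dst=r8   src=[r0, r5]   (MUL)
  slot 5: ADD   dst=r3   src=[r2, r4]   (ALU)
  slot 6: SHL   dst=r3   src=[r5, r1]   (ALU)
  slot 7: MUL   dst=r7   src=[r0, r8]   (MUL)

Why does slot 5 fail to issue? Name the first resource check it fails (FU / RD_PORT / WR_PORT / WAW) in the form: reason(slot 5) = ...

reason(slot 5) = FU

[0] MEM needs rd=2 wr=0: ok; after: ALU=2 MUL=1 MEM=0 BR=1, R=6, W=2
[1] ALU needs rd=2 wr=1: ok; after: ALU=1 MUL=1 MEM=0 BR=1, R=4, W=1
[2] ALU needs rd=2 wr=1: ok; after: ALU=0 MUL=1 MEM=0 BR=1, R=2, W=0
[3] MUL needs rd=1 wr=1: WR_PORT; after: ALU=0 MUL=1 MEM=0 BR=1, R=2, W=0
[4] MUL needs rd=2 wr=1: WR_PORT; after: ALU=0 MUL=1 MEM=0 BR=1, R=2, W=0
[5] ALU needs rd=2 wr=1: FU; after: ALU=0 MUL=1 MEM=0 BR=1, R=2, W=0
[6] ALU needs rd=2 wr=1: FU; after: ALU=0 MUL=1 MEM=0 BR=1, R=2, W=0
[7] MUL needs rd=2 wr=1: WR_PORT; after: ALU=0 MUL=1 MEM=0 BR=1, R=2, W=0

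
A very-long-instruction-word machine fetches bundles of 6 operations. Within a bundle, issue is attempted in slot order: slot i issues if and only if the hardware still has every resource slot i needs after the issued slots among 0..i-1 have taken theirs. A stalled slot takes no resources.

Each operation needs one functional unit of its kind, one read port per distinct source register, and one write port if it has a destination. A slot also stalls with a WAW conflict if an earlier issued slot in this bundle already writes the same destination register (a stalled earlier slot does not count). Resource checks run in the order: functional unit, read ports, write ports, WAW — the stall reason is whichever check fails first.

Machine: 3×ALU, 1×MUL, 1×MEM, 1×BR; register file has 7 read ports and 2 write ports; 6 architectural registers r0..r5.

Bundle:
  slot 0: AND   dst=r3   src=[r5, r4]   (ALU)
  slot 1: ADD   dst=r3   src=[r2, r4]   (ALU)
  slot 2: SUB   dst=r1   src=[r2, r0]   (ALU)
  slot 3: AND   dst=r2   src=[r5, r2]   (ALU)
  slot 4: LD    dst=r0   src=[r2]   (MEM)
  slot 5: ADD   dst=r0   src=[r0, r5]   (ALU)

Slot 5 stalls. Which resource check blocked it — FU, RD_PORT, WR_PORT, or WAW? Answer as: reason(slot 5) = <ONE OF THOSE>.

slot 0 (ALU): ISSUE — free A2,Mu1,Ld1,B1 rp5 wp1
slot 1 (ALU): stall WAW — free A2,Mu1,Ld1,B1 rp5 wp1
slot 2 (ALU): ISSUE — free A1,Mu1,Ld1,B1 rp3 wp0
slot 3 (ALU): stall WR_PORT — free A1,Mu1,Ld1,B1 rp3 wp0
slot 4 (MEM): stall WR_PORT — free A1,Mu1,Ld1,B1 rp3 wp0
slot 5 (ALU): stall WR_PORT — free A1,Mu1,Ld1,B1 rp3 wp0

reason(slot 5) = WR_PORT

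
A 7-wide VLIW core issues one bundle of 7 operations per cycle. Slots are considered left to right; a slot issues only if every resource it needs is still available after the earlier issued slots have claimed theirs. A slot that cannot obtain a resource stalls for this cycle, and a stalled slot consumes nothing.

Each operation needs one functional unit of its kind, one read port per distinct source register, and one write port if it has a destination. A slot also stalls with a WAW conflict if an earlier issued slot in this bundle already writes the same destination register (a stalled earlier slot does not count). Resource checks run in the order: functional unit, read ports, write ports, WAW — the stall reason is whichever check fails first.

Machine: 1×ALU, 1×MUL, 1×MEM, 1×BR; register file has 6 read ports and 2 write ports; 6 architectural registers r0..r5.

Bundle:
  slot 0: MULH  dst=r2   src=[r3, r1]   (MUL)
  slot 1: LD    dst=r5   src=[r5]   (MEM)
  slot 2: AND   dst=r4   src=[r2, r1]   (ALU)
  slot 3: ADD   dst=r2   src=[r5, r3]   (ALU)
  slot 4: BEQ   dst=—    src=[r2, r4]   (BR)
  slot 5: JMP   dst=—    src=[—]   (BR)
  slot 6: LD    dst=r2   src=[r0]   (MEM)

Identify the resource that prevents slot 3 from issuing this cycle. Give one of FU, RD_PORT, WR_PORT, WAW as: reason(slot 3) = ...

reason(slot 3) = WR_PORT

slot 0 (MUL): ISSUE — free A1,Mu0,Ld1,B1 rp4 wp1
slot 1 (MEM): ISSUE — free A1,Mu0,Ld0,B1 rp3 wp0
slot 2 (ALU): stall WR_PORT — free A1,Mu0,Ld0,B1 rp3 wp0
slot 3 (ALU): stall WR_PORT — free A1,Mu0,Ld0,B1 rp3 wp0
slot 4 (BR): ISSUE — free A1,Mu0,Ld0,B0 rp1 wp0
slot 5 (BR): stall FU — free A1,Mu0,Ld0,B0 rp1 wp0
slot 6 (MEM): stall FU — free A1,Mu0,Ld0,B0 rp1 wp0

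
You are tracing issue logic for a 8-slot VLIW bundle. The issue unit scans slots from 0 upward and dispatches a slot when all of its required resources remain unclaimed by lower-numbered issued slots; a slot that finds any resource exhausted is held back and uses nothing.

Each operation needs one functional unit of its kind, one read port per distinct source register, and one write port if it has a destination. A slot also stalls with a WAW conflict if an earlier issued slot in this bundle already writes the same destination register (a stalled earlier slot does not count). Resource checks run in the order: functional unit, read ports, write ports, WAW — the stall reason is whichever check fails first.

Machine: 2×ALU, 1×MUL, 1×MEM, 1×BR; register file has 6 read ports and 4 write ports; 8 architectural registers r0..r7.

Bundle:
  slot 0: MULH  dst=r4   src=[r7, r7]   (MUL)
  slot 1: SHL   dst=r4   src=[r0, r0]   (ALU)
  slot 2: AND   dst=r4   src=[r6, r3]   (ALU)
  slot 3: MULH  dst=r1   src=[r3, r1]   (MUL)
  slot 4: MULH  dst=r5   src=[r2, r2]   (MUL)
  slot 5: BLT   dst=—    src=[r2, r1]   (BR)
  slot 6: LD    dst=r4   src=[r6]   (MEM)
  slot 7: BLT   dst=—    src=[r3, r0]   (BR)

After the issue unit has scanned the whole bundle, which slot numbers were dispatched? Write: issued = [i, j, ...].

issued = [0, 5]

#0 MUL src=r7,r7 dispatched  <A:2 Mu:0 Ld:1 B:1 rd:5 wr:3>
#1 ALU src=r0,r0 held:WAW  <A:2 Mu:0 Ld:1 B:1 rd:5 wr:3>
#2 ALU src=r6,r3 held:WAW  <A:2 Mu:0 Ld:1 B:1 rd:5 wr:3>
#3 MUL src=r3,r1 held:FU  <A:2 Mu:0 Ld:1 B:1 rd:5 wr:3>
#4 MUL src=r2,r2 held:FU  <A:2 Mu:0 Ld:1 B:1 rd:5 wr:3>
#5 BR src=r2,r1 dispatched  <A:2 Mu:0 Ld:1 B:0 rd:3 wr:3>
#6 MEM src=r6 held:WAW  <A:2 Mu:0 Ld:1 B:0 rd:3 wr:3>
#7 BR src=r3,r0 held:FU  <A:2 Mu:0 Ld:1 B:0 rd:3 wr:3>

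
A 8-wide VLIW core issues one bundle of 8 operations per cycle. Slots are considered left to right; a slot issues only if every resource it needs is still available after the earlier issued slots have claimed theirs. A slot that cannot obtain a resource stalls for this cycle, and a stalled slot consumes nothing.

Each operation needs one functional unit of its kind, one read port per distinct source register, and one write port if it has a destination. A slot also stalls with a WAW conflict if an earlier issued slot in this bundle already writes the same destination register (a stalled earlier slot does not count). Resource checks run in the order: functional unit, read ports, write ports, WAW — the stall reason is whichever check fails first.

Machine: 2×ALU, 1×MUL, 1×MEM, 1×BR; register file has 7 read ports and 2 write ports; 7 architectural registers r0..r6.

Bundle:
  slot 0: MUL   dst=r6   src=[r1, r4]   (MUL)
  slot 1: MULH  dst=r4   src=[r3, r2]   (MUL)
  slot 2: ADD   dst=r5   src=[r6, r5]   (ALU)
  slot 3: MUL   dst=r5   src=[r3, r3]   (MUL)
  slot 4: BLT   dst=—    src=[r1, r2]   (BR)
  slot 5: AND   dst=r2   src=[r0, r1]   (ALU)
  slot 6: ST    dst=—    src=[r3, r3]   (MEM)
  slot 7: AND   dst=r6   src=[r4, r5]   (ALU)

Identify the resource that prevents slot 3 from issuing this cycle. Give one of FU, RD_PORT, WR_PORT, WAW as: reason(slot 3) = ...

reason(slot 3) = FU

  0. MUL→r6 ⇒ go  {2A/0Mu/1Ld/1B | 5r 1w}
  1. MUL→r4 ⇒ no(FU)  {2A/0Mu/1Ld/1B | 5r 1w}
  2. ALU→r5 ⇒ go  {1A/0Mu/1Ld/1B | 3r 0w}
  3. MUL→r5 ⇒ no(FU)  {1A/0Mu/1Ld/1B | 3r 0w}
  4. BR ⇒ go  {1A/0Mu/1Ld/0B | 1r 0w}
  5. ALU→r2 ⇒ no(RD_PORT)  {1A/0Mu/1Ld/0B | 1r 0w}
  6. MEM ⇒ go  {1A/0Mu/0Ld/0B | 0r 0w}
  7. ALU→r6 ⇒ no(RD_PORT)  {1A/0Mu/0Ld/0B | 0r 0w}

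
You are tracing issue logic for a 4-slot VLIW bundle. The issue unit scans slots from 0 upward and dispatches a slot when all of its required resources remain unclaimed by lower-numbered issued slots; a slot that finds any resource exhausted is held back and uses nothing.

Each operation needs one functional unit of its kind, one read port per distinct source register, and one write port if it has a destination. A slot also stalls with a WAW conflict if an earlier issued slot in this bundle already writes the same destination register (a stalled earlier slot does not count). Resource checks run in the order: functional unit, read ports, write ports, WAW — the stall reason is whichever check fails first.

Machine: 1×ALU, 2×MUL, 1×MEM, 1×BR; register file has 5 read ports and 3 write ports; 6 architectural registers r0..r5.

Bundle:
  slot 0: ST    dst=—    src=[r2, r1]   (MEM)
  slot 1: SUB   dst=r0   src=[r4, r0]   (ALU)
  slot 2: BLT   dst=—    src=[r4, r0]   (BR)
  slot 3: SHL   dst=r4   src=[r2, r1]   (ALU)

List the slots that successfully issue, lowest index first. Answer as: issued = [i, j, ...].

issued = [0, 1]

slot 0 (MEM): ISSUE — free A1,Mu2,Ld0,B1 rp3 wp3
slot 1 (ALU): ISSUE — free A0,Mu2,Ld0,B1 rp1 wp2
slot 2 (BR): stall RD_PORT — free A0,Mu2,Ld0,B1 rp1 wp2
slot 3 (ALU): stall FU — free A0,Mu2,Ld0,B1 rp1 wp2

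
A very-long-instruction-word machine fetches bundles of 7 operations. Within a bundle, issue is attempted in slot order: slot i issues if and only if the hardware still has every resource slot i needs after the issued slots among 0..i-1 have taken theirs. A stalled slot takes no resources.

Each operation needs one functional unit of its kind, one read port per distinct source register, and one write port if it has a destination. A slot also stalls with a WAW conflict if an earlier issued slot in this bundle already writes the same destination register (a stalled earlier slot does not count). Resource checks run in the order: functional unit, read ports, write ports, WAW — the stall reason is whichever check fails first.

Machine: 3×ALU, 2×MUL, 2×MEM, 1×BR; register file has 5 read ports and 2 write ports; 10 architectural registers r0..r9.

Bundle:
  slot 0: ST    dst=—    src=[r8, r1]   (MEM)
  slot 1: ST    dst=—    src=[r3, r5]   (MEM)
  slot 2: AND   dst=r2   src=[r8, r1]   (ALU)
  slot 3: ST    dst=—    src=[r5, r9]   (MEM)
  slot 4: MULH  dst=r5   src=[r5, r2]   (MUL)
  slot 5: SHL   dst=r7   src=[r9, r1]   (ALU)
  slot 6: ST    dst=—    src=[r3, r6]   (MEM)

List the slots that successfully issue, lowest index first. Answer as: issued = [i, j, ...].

[0] MEM needs rd=2 wr=0: ok; after: ALU=3 MUL=2 MEM=1 BR=1, R=3, W=2
[1] MEM needs rd=2 wr=0: ok; after: ALU=3 MUL=2 MEM=0 BR=1, R=1, W=2
[2] ALU needs rd=2 wr=1: RD_PORT; after: ALU=3 MUL=2 MEM=0 BR=1, R=1, W=2
[3] MEM needs rd=2 wr=0: FU; after: ALU=3 MUL=2 MEM=0 BR=1, R=1, W=2
[4] MUL needs rd=2 wr=1: RD_PORT; after: ALU=3 MUL=2 MEM=0 BR=1, R=1, W=2
[5] ALU needs rd=2 wr=1: RD_PORT; after: ALU=3 MUL=2 MEM=0 BR=1, R=1, W=2
[6] MEM needs rd=2 wr=0: FU; after: ALU=3 MUL=2 MEM=0 BR=1, R=1, W=2

issued = [0, 1]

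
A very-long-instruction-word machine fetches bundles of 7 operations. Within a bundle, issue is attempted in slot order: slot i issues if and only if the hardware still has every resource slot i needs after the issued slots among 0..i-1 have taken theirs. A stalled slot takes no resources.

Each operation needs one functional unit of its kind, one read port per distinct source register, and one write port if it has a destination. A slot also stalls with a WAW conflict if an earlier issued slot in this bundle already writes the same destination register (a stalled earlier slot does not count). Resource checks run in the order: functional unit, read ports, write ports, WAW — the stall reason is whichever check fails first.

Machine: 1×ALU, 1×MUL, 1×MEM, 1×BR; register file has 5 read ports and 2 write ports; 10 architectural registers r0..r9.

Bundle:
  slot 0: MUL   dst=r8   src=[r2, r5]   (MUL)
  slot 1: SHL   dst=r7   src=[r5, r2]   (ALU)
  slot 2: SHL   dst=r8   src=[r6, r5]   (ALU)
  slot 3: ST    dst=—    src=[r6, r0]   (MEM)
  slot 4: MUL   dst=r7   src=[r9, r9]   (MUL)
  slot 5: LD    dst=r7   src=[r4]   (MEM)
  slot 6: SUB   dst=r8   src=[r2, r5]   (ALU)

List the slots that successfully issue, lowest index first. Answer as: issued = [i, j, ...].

#0 MUL src=r2,r5 dispatched  <A:1 Mu:0 Ld:1 B:1 rd:3 wr:1>
#1 ALU src=r5,r2 dispatched  <A:0 Mu:0 Ld:1 B:1 rd:1 wr:0>
#2 ALU src=r6,r5 held:FU  <A:0 Mu:0 Ld:1 B:1 rd:1 wr:0>
#3 MEM src=r6,r0 held:RD_PORT  <A:0 Mu:0 Ld:1 B:1 rd:1 wr:0>
#4 MUL src=r9,r9 held:FU  <A:0 Mu:0 Ld:1 B:1 rd:1 wr:0>
#5 MEM src=r4 held:WR_PORT  <A:0 Mu:0 Ld:1 B:1 rd:1 wr:0>
#6 ALU src=r2,r5 held:FU  <A:0 Mu:0 Ld:1 B:1 rd:1 wr:0>

issued = [0, 1]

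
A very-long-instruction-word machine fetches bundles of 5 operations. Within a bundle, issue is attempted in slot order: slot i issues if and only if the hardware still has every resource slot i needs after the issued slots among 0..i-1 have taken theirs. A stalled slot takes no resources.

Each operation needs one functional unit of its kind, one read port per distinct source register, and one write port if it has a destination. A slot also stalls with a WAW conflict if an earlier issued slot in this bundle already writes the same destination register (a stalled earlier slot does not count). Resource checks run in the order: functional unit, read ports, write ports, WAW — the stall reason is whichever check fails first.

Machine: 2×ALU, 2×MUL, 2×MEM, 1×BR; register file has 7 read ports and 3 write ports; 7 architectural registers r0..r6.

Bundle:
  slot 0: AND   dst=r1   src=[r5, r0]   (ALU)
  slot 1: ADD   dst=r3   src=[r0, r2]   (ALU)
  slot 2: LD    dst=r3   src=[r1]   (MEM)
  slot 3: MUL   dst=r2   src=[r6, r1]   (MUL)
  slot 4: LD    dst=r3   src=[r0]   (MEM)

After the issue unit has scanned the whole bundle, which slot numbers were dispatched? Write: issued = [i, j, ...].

issued = [0, 1, 3]

slot 0 (ALU): ISSUE — free A1,Mu2,Ld2,B1 rp5 wp2
slot 1 (ALU): ISSUE — free A0,Mu2,Ld2,B1 rp3 wp1
slot 2 (MEM): stall WAW — free A0,Mu2,Ld2,B1 rp3 wp1
slot 3 (MUL): ISSUE — free A0,Mu1,Ld2,B1 rp1 wp0
slot 4 (MEM): stall WR_PORT — free A0,Mu1,Ld2,B1 rp1 wp0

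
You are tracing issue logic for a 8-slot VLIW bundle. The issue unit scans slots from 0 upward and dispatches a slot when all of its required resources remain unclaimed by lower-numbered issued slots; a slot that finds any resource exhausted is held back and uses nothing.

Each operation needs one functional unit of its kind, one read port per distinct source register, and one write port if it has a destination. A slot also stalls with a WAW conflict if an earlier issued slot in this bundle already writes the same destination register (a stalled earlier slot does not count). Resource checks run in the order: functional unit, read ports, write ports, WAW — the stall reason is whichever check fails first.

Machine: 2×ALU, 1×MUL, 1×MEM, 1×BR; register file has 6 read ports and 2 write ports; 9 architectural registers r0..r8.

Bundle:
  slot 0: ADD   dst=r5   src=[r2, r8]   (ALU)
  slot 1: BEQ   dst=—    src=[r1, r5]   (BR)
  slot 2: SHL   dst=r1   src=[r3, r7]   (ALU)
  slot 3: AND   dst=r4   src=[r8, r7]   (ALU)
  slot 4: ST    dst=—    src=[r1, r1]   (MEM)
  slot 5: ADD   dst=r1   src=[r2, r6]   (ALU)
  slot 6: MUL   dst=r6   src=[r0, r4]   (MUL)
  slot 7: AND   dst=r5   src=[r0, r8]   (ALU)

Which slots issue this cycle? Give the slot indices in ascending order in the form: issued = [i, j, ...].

slot 0 (ALU): ISSUE — free A1,Mu1,Ld1,B1 rp4 wp1
slot 1 (BR): ISSUE — free A1,Mu1,Ld1,B0 rp2 wp1
slot 2 (ALU): ISSUE — free A0,Mu1,Ld1,B0 rp0 wp0
slot 3 (ALU): stall FU — free A0,Mu1,Ld1,B0 rp0 wp0
slot 4 (MEM): stall RD_PORT — free A0,Mu1,Ld1,B0 rp0 wp0
slot 5 (ALU): stall FU — free A0,Mu1,Ld1,B0 rp0 wp0
slot 6 (MUL): stall RD_PORT — free A0,Mu1,Ld1,B0 rp0 wp0
slot 7 (ALU): stall FU — free A0,Mu1,Ld1,B0 rp0 wp0

issued = [0, 1, 2]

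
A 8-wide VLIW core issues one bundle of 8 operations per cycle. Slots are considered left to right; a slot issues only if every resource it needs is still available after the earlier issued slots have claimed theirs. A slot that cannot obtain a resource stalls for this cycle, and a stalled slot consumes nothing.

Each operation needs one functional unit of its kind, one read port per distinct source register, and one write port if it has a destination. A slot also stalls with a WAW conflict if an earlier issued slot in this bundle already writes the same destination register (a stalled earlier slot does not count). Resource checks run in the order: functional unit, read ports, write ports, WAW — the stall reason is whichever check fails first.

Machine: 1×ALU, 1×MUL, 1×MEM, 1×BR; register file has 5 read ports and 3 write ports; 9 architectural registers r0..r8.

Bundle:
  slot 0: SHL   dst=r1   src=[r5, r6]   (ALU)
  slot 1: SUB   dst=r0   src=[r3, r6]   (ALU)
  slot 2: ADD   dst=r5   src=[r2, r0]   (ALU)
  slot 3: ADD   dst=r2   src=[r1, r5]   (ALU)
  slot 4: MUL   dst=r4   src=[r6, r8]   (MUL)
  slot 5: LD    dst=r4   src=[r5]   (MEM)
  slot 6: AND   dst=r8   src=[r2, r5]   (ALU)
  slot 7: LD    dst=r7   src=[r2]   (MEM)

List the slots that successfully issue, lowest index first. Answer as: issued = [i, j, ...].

  0. ALU→r1 ⇒ go  {0A/1Mu/1Ld/1B | 3r 2w}
  1. ALU→r0 ⇒ no(FU)  {0A/1Mu/1Ld/1B | 3r 2w}
  2. ALU→r5 ⇒ no(FU)  {0A/1Mu/1Ld/1B | 3r 2w}
  3. ALU→r2 ⇒ no(FU)  {0A/1Mu/1Ld/1B | 3r 2w}
  4. MUL→r4 ⇒ go  {0A/0Mu/1Ld/1B | 1r 1w}
  5. MEM→r4 ⇒ no(WAW)  {0A/0Mu/1Ld/1B | 1r 1w}
  6. ALU→r8 ⇒ no(FU)  {0A/0Mu/1Ld/1B | 1r 1w}
  7. MEM→r7 ⇒ go  {0A/0Mu/0Ld/1B | 0r 0w}

issued = [0, 4, 7]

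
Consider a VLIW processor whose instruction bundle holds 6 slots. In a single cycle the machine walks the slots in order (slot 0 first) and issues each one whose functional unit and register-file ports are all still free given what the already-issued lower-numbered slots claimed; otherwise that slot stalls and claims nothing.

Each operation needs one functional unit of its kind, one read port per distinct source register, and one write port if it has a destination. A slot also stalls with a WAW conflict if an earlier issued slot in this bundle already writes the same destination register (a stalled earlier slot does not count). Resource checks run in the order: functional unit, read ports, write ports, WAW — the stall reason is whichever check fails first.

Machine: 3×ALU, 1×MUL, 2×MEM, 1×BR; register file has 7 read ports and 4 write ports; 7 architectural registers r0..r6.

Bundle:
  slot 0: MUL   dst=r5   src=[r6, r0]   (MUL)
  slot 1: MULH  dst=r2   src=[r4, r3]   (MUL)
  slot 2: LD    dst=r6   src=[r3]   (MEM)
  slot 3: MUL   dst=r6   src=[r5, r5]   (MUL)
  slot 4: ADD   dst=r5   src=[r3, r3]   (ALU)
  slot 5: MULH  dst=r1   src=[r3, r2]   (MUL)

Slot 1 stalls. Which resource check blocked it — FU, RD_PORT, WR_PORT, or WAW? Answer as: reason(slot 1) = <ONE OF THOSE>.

reason(slot 1) = FU

#0 MUL src=r6,r0 dispatched  <A:3 Mu:0 Ld:2 B:1 rd:5 wr:3>
#1 MUL src=r4,r3 held:FU  <A:3 Mu:0 Ld:2 B:1 rd:5 wr:3>
#2 MEM src=r3 dispatched  <A:3 Mu:0 Ld:1 B:1 rd:4 wr:2>
#3 MUL src=r5,r5 held:FU  <A:3 Mu:0 Ld:1 B:1 rd:4 wr:2>
#4 ALU src=r3,r3 held:WAW  <A:3 Mu:0 Ld:1 B:1 rd:4 wr:2>
#5 MUL src=r3,r2 held:FU  <A:3 Mu:0 Ld:1 B:1 rd:4 wr:2>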